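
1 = 1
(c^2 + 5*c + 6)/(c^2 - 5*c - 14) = (c + 3)/(c - 7)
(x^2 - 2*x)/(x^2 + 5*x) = (x - 2)/(x + 5)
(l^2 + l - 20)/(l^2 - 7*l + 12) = (l + 5)/(l - 3)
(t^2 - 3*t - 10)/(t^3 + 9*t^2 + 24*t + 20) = (t - 5)/(t^2 + 7*t + 10)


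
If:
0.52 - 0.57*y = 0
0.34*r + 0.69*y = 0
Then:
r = -1.85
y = 0.91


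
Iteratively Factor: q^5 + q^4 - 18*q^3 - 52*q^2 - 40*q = (q)*(q^4 + q^3 - 18*q^2 - 52*q - 40) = q*(q + 2)*(q^3 - q^2 - 16*q - 20) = q*(q + 2)^2*(q^2 - 3*q - 10) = q*(q - 5)*(q + 2)^2*(q + 2)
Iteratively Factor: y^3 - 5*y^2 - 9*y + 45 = (y - 3)*(y^2 - 2*y - 15) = (y - 5)*(y - 3)*(y + 3)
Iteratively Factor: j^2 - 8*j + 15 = (j - 3)*(j - 5)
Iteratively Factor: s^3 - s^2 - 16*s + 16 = (s - 1)*(s^2 - 16) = (s - 4)*(s - 1)*(s + 4)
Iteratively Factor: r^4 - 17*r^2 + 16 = (r + 4)*(r^3 - 4*r^2 - r + 4) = (r - 4)*(r + 4)*(r^2 - 1) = (r - 4)*(r - 1)*(r + 4)*(r + 1)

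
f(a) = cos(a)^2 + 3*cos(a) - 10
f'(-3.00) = 0.14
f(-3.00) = -11.99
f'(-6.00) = -1.37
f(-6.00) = -6.20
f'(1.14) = -3.48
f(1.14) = -8.57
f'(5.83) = 2.10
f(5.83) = -6.49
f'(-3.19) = -0.05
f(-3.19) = -12.00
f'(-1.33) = 3.38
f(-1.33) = -9.23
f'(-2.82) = 0.35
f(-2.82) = -11.95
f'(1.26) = -3.44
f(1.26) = -8.99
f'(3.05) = -0.09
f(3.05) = -12.00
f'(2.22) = -1.43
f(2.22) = -11.45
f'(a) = -2*sin(a)*cos(a) - 3*sin(a)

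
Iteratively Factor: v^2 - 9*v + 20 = (v - 4)*(v - 5)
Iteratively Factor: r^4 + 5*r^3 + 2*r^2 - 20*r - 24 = (r - 2)*(r^3 + 7*r^2 + 16*r + 12) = (r - 2)*(r + 2)*(r^2 + 5*r + 6) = (r - 2)*(r + 2)^2*(r + 3)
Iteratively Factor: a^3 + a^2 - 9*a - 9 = (a + 3)*(a^2 - 2*a - 3) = (a - 3)*(a + 3)*(a + 1)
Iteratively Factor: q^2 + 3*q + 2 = (q + 1)*(q + 2)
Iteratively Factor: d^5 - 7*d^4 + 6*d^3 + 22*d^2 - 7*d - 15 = (d - 5)*(d^4 - 2*d^3 - 4*d^2 + 2*d + 3) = (d - 5)*(d + 1)*(d^3 - 3*d^2 - d + 3) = (d - 5)*(d + 1)^2*(d^2 - 4*d + 3) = (d - 5)*(d - 3)*(d + 1)^2*(d - 1)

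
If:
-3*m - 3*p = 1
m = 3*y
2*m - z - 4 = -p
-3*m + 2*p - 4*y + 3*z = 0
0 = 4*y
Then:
No Solution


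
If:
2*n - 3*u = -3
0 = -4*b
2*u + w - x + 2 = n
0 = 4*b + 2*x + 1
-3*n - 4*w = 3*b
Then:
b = 0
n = 54/5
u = 41/5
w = -81/10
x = -1/2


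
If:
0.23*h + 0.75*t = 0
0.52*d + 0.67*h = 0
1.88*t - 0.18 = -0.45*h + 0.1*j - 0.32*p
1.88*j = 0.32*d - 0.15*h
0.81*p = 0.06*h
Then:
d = 3.18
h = -2.47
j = 0.74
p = -0.18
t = 0.76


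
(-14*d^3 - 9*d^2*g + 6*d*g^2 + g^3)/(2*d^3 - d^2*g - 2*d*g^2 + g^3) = (-7*d - g)/(d - g)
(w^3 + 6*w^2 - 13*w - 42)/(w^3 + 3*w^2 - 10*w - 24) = (w + 7)/(w + 4)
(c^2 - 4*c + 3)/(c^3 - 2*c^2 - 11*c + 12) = (c - 3)/(c^2 - c - 12)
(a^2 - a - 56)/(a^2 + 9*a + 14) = (a - 8)/(a + 2)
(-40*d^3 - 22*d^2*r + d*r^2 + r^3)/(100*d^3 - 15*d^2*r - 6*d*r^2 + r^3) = (2*d + r)/(-5*d + r)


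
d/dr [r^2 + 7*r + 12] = 2*r + 7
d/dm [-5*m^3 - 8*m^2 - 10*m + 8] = -15*m^2 - 16*m - 10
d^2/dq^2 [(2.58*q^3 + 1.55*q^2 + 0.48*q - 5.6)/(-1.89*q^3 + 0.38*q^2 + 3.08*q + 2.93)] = (-2.8421709430404e-14*q^7 - 14.779422*q^6 - 100.399824*q^5 + 16.529184*q^4 - 229.822226*q^3 - 351.980724*q^2 + 95.7045*q + 75.827834)/(6.751269*q^9 - 4.072194*q^8 - 32.187456*q^7 - 18.181295*q^6 + 65.079588*q^5 + 90.252924*q^4 - 1.117361*q^3 - 93.172242*q^2 - 79.324476*q - 25.153757)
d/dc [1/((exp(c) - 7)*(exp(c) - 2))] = (9 - 2*exp(c))*exp(c)/(exp(4*c) - 18*exp(3*c) + 109*exp(2*c) - 252*exp(c) + 196)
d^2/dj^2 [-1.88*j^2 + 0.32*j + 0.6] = -3.76000000000000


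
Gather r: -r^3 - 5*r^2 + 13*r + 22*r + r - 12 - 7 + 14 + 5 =-r^3 - 5*r^2 + 36*r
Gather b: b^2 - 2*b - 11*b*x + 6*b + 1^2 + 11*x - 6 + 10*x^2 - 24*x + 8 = b^2 + b*(4 - 11*x) + 10*x^2 - 13*x + 3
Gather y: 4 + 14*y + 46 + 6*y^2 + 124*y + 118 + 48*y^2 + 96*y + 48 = 54*y^2 + 234*y + 216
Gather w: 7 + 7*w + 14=7*w + 21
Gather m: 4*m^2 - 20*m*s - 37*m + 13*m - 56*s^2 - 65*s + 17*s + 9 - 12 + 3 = 4*m^2 + m*(-20*s - 24) - 56*s^2 - 48*s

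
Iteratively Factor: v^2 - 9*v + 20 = (v - 5)*(v - 4)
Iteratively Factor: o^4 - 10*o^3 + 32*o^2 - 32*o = (o)*(o^3 - 10*o^2 + 32*o - 32) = o*(o - 4)*(o^2 - 6*o + 8) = o*(o - 4)*(o - 2)*(o - 4)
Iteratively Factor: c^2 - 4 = (c + 2)*(c - 2)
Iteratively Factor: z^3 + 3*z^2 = (z)*(z^2 + 3*z) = z^2*(z + 3)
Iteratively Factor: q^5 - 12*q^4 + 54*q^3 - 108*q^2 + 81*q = (q)*(q^4 - 12*q^3 + 54*q^2 - 108*q + 81) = q*(q - 3)*(q^3 - 9*q^2 + 27*q - 27) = q*(q - 3)^2*(q^2 - 6*q + 9) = q*(q - 3)^3*(q - 3)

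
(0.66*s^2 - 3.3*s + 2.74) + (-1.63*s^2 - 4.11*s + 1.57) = -0.97*s^2 - 7.41*s + 4.31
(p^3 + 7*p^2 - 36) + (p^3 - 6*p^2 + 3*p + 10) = 2*p^3 + p^2 + 3*p - 26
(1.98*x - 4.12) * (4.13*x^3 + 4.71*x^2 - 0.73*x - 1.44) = 8.1774*x^4 - 7.6898*x^3 - 20.8506*x^2 + 0.1564*x + 5.9328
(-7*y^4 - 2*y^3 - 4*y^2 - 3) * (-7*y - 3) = 49*y^5 + 35*y^4 + 34*y^3 + 12*y^2 + 21*y + 9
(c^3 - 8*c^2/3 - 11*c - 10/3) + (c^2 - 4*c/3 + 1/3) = c^3 - 5*c^2/3 - 37*c/3 - 3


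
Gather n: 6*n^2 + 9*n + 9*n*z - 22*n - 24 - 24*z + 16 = 6*n^2 + n*(9*z - 13) - 24*z - 8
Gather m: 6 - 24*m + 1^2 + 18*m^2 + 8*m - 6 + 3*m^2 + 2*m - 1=21*m^2 - 14*m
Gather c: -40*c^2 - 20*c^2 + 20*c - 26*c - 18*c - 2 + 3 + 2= -60*c^2 - 24*c + 3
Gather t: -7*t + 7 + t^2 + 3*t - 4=t^2 - 4*t + 3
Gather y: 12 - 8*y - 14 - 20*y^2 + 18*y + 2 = -20*y^2 + 10*y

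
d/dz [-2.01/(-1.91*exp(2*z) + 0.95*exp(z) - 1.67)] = (1.9095 - 7.6782*exp(z))*exp(z)/(1.91*exp(2*z) - 0.95*exp(z) + 1.67)^2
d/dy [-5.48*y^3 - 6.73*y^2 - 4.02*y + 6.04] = -16.44*y^2 - 13.46*y - 4.02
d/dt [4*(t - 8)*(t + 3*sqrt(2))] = 8*t - 32 + 12*sqrt(2)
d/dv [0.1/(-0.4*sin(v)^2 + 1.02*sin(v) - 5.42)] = (0.08*sin(v) - 0.102)*cos(v)/(0.4*sin(v)^2 - 1.02*sin(v) + 5.42)^2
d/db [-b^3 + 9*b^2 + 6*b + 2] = -3*b^2 + 18*b + 6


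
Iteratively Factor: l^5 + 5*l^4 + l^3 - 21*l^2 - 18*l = (l + 1)*(l^4 + 4*l^3 - 3*l^2 - 18*l) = (l + 1)*(l + 3)*(l^3 + l^2 - 6*l) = (l + 1)*(l + 3)^2*(l^2 - 2*l) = (l - 2)*(l + 1)*(l + 3)^2*(l)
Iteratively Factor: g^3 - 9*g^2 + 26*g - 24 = (g - 3)*(g^2 - 6*g + 8) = (g - 4)*(g - 3)*(g - 2)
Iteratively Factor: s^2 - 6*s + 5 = (s - 1)*(s - 5)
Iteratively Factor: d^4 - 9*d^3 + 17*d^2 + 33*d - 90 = (d - 3)*(d^3 - 6*d^2 - d + 30) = (d - 3)^2*(d^2 - 3*d - 10) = (d - 3)^2*(d + 2)*(d - 5)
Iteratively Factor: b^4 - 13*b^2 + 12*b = (b)*(b^3 - 13*b + 12) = b*(b - 1)*(b^2 + b - 12) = b*(b - 1)*(b + 4)*(b - 3)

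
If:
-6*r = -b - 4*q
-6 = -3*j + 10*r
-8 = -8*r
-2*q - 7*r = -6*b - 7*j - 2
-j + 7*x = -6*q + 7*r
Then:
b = -176/39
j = 16/3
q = 205/78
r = 1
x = -134/273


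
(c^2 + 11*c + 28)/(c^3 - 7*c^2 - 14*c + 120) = (c + 7)/(c^2 - 11*c + 30)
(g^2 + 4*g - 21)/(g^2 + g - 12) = (g + 7)/(g + 4)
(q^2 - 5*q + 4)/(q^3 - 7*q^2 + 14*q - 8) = 1/(q - 2)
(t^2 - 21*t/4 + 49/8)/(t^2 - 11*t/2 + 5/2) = (8*t^2 - 42*t + 49)/(4*(2*t^2 - 11*t + 5))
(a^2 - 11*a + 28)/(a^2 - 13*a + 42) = (a - 4)/(a - 6)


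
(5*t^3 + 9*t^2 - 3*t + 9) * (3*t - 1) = 15*t^4 + 22*t^3 - 18*t^2 + 30*t - 9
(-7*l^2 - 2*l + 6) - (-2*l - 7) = 13 - 7*l^2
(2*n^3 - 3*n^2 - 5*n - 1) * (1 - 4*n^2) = -8*n^5 + 12*n^4 + 22*n^3 + n^2 - 5*n - 1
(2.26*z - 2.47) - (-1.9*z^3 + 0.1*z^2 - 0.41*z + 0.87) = 1.9*z^3 - 0.1*z^2 + 2.67*z - 3.34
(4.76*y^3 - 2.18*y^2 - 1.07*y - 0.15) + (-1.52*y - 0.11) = 4.76*y^3 - 2.18*y^2 - 2.59*y - 0.26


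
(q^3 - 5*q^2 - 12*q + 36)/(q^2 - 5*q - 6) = (q^2 + q - 6)/(q + 1)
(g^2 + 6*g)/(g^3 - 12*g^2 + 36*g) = (g + 6)/(g^2 - 12*g + 36)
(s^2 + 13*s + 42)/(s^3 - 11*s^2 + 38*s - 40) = (s^2 + 13*s + 42)/(s^3 - 11*s^2 + 38*s - 40)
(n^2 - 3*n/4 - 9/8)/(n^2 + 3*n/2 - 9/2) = (n + 3/4)/(n + 3)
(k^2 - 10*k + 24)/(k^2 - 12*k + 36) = (k - 4)/(k - 6)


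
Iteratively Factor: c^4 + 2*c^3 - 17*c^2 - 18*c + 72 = (c - 2)*(c^3 + 4*c^2 - 9*c - 36) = (c - 3)*(c - 2)*(c^2 + 7*c + 12) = (c - 3)*(c - 2)*(c + 3)*(c + 4)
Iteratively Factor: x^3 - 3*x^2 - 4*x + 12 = (x - 3)*(x^2 - 4) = (x - 3)*(x - 2)*(x + 2)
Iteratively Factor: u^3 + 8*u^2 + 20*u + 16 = (u + 2)*(u^2 + 6*u + 8) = (u + 2)*(u + 4)*(u + 2)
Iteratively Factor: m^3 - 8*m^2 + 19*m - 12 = (m - 3)*(m^2 - 5*m + 4) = (m - 4)*(m - 3)*(m - 1)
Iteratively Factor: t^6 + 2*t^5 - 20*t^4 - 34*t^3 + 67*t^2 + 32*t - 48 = (t + 3)*(t^5 - t^4 - 17*t^3 + 17*t^2 + 16*t - 16) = (t - 1)*(t + 3)*(t^4 - 17*t^2 + 16) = (t - 1)*(t + 3)*(t + 4)*(t^3 - 4*t^2 - t + 4) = (t - 1)*(t + 1)*(t + 3)*(t + 4)*(t^2 - 5*t + 4) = (t - 4)*(t - 1)*(t + 1)*(t + 3)*(t + 4)*(t - 1)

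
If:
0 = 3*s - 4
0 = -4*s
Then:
No Solution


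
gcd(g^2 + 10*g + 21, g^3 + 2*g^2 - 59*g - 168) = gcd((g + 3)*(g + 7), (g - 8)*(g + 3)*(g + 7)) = g^2 + 10*g + 21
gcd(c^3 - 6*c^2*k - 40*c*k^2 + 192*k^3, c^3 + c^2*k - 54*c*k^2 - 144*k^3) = c^2 - 2*c*k - 48*k^2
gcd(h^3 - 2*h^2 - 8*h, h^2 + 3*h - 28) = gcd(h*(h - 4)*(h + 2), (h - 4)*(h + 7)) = h - 4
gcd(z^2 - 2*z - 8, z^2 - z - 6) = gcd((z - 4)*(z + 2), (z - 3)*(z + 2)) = z + 2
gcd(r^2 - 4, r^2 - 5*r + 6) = r - 2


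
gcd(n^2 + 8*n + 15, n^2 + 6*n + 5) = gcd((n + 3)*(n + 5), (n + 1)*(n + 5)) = n + 5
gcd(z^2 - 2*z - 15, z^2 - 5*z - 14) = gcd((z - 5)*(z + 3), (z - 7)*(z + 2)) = 1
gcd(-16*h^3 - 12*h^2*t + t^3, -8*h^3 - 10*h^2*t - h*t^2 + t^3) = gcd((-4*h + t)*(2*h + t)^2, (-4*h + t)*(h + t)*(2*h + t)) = -8*h^2 - 2*h*t + t^2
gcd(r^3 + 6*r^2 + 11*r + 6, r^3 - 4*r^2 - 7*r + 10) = r + 2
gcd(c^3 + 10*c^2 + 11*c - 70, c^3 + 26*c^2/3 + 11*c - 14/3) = c + 7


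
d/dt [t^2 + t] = 2*t + 1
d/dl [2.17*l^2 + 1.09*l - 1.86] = 4.34*l + 1.09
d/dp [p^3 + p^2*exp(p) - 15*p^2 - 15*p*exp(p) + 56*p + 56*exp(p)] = p^2*exp(p) + 3*p^2 - 13*p*exp(p) - 30*p + 41*exp(p) + 56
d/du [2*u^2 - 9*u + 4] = 4*u - 9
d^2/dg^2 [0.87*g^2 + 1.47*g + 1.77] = 1.74000000000000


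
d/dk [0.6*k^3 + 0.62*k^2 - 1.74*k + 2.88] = 1.8*k^2 + 1.24*k - 1.74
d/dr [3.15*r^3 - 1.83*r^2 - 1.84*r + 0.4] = 9.45*r^2 - 3.66*r - 1.84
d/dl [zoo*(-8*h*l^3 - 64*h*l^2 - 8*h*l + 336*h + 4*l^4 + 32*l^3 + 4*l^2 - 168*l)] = zoo*(h*l^2 + h*l + h + l^3 + l^2 + l + 1)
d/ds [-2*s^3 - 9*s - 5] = -6*s^2 - 9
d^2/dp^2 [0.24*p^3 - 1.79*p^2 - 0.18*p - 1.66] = 1.44*p - 3.58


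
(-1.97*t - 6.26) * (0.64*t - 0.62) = -1.2608*t^2 - 2.785*t + 3.8812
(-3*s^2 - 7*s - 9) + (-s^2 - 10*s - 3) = -4*s^2 - 17*s - 12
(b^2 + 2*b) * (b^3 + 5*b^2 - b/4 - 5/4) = b^5 + 7*b^4 + 39*b^3/4 - 7*b^2/4 - 5*b/2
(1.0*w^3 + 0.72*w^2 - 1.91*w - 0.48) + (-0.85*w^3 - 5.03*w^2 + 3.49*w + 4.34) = 0.15*w^3 - 4.31*w^2 + 1.58*w + 3.86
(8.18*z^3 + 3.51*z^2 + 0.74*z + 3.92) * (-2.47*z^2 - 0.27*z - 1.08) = -20.2046*z^5 - 10.8783*z^4 - 11.6099*z^3 - 13.673*z^2 - 1.8576*z - 4.2336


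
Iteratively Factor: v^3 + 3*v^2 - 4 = (v - 1)*(v^2 + 4*v + 4) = (v - 1)*(v + 2)*(v + 2)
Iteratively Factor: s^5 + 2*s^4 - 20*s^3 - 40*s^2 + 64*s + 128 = (s - 2)*(s^4 + 4*s^3 - 12*s^2 - 64*s - 64) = (s - 2)*(s + 2)*(s^3 + 2*s^2 - 16*s - 32) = (s - 2)*(s + 2)*(s + 4)*(s^2 - 2*s - 8) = (s - 4)*(s - 2)*(s + 2)*(s + 4)*(s + 2)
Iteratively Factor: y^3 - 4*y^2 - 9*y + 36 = (y - 4)*(y^2 - 9) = (y - 4)*(y + 3)*(y - 3)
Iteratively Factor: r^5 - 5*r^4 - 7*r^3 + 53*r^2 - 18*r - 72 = (r - 4)*(r^4 - r^3 - 11*r^2 + 9*r + 18) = (r - 4)*(r + 1)*(r^3 - 2*r^2 - 9*r + 18) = (r - 4)*(r - 3)*(r + 1)*(r^2 + r - 6) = (r - 4)*(r - 3)*(r - 2)*(r + 1)*(r + 3)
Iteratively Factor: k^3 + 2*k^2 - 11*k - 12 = (k + 4)*(k^2 - 2*k - 3) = (k + 1)*(k + 4)*(k - 3)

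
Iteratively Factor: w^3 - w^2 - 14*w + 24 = (w - 2)*(w^2 + w - 12) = (w - 3)*(w - 2)*(w + 4)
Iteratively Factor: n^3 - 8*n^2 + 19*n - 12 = (n - 3)*(n^2 - 5*n + 4) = (n - 4)*(n - 3)*(n - 1)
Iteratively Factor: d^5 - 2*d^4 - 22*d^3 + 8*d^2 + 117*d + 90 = (d - 5)*(d^4 + 3*d^3 - 7*d^2 - 27*d - 18) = (d - 5)*(d + 1)*(d^3 + 2*d^2 - 9*d - 18) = (d - 5)*(d + 1)*(d + 3)*(d^2 - d - 6) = (d - 5)*(d - 3)*(d + 1)*(d + 3)*(d + 2)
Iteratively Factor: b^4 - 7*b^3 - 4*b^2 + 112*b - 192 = (b - 4)*(b^3 - 3*b^2 - 16*b + 48) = (b - 4)*(b + 4)*(b^2 - 7*b + 12) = (b - 4)^2*(b + 4)*(b - 3)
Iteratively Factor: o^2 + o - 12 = (o + 4)*(o - 3)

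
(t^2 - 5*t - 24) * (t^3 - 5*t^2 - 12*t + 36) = t^5 - 10*t^4 - 11*t^3 + 216*t^2 + 108*t - 864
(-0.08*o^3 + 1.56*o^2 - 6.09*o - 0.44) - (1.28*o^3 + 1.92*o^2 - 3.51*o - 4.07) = -1.36*o^3 - 0.36*o^2 - 2.58*o + 3.63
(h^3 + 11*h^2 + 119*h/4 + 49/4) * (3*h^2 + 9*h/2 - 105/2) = 3*h^5 + 75*h^4/2 + 345*h^3/4 - 3255*h^2/8 - 6027*h/4 - 5145/8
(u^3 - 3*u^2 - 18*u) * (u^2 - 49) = u^5 - 3*u^4 - 67*u^3 + 147*u^2 + 882*u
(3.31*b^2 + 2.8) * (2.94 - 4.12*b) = -13.6372*b^3 + 9.7314*b^2 - 11.536*b + 8.232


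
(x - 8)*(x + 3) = x^2 - 5*x - 24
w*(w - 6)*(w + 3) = w^3 - 3*w^2 - 18*w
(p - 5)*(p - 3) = p^2 - 8*p + 15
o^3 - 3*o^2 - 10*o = o*(o - 5)*(o + 2)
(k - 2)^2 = k^2 - 4*k + 4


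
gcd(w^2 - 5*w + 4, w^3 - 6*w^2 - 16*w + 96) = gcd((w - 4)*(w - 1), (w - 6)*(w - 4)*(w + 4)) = w - 4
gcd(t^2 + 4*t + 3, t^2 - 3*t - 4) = t + 1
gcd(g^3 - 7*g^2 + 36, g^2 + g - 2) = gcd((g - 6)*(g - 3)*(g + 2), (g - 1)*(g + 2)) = g + 2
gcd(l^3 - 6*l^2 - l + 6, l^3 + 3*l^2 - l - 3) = l^2 - 1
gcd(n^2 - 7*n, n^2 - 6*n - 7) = n - 7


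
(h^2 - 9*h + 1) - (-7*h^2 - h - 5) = 8*h^2 - 8*h + 6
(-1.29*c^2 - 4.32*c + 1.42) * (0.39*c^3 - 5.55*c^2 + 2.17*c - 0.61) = -0.5031*c^5 + 5.4747*c^4 + 21.7305*c^3 - 16.4685*c^2 + 5.7166*c - 0.8662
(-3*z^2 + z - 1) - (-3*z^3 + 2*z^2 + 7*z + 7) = 3*z^3 - 5*z^2 - 6*z - 8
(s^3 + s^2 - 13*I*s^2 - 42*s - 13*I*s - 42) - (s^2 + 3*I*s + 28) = s^3 - 13*I*s^2 - 42*s - 16*I*s - 70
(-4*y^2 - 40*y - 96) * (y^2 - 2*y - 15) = -4*y^4 - 32*y^3 + 44*y^2 + 792*y + 1440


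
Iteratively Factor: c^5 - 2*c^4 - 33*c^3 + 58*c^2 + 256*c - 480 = (c - 5)*(c^4 + 3*c^3 - 18*c^2 - 32*c + 96) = (c - 5)*(c + 4)*(c^3 - c^2 - 14*c + 24) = (c - 5)*(c + 4)^2*(c^2 - 5*c + 6) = (c - 5)*(c - 2)*(c + 4)^2*(c - 3)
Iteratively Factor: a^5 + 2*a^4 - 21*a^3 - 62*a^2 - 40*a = (a + 1)*(a^4 + a^3 - 22*a^2 - 40*a) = (a + 1)*(a + 4)*(a^3 - 3*a^2 - 10*a) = (a - 5)*(a + 1)*(a + 4)*(a^2 + 2*a) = a*(a - 5)*(a + 1)*(a + 4)*(a + 2)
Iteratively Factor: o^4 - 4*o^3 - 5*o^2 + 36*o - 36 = (o + 3)*(o^3 - 7*o^2 + 16*o - 12) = (o - 3)*(o + 3)*(o^2 - 4*o + 4) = (o - 3)*(o - 2)*(o + 3)*(o - 2)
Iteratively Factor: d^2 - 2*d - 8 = (d - 4)*(d + 2)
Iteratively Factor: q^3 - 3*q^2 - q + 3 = (q - 3)*(q^2 - 1) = (q - 3)*(q + 1)*(q - 1)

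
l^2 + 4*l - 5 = (l - 1)*(l + 5)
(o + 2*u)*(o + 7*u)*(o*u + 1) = o^3*u + 9*o^2*u^2 + o^2 + 14*o*u^3 + 9*o*u + 14*u^2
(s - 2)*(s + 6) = s^2 + 4*s - 12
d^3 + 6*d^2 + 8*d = d*(d + 2)*(d + 4)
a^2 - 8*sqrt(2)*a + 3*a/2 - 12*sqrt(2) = (a + 3/2)*(a - 8*sqrt(2))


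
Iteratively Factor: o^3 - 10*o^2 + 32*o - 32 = (o - 4)*(o^2 - 6*o + 8) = (o - 4)*(o - 2)*(o - 4)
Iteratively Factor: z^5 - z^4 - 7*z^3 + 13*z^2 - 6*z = (z - 2)*(z^4 + z^3 - 5*z^2 + 3*z) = z*(z - 2)*(z^3 + z^2 - 5*z + 3) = z*(z - 2)*(z - 1)*(z^2 + 2*z - 3) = z*(z - 2)*(z - 1)*(z + 3)*(z - 1)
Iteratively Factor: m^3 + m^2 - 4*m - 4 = (m + 2)*(m^2 - m - 2) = (m + 1)*(m + 2)*(m - 2)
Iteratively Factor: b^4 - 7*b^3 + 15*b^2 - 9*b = (b)*(b^3 - 7*b^2 + 15*b - 9) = b*(b - 3)*(b^2 - 4*b + 3) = b*(b - 3)*(b - 1)*(b - 3)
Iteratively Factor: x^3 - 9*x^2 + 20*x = (x - 5)*(x^2 - 4*x) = x*(x - 5)*(x - 4)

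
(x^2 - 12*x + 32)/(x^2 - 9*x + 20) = (x - 8)/(x - 5)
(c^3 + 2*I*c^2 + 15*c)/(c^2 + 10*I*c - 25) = c*(c - 3*I)/(c + 5*I)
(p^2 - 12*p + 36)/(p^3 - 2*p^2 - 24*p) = (p - 6)/(p*(p + 4))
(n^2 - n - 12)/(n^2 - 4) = (n^2 - n - 12)/(n^2 - 4)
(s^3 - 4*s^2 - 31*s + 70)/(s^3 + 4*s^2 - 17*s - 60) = (s^2 - 9*s + 14)/(s^2 - s - 12)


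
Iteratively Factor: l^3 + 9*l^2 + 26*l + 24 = (l + 2)*(l^2 + 7*l + 12) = (l + 2)*(l + 4)*(l + 3)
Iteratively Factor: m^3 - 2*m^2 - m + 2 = (m - 2)*(m^2 - 1) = (m - 2)*(m + 1)*(m - 1)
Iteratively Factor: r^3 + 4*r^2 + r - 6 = (r - 1)*(r^2 + 5*r + 6) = (r - 1)*(r + 3)*(r + 2)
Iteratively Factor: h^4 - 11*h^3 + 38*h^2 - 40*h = (h)*(h^3 - 11*h^2 + 38*h - 40) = h*(h - 4)*(h^2 - 7*h + 10) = h*(h - 4)*(h - 2)*(h - 5)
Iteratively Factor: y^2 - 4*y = (y)*(y - 4)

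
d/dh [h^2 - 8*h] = 2*h - 8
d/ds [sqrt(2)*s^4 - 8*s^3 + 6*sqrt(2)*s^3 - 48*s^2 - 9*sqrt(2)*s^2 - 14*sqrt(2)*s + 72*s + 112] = 4*sqrt(2)*s^3 - 24*s^2 + 18*sqrt(2)*s^2 - 96*s - 18*sqrt(2)*s - 14*sqrt(2) + 72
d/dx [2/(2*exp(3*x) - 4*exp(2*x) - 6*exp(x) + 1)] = (-12*exp(2*x) + 16*exp(x) + 12)*exp(x)/(2*exp(3*x) - 4*exp(2*x) - 6*exp(x) + 1)^2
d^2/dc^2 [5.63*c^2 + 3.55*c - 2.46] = 11.2600000000000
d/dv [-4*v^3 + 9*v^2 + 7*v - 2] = -12*v^2 + 18*v + 7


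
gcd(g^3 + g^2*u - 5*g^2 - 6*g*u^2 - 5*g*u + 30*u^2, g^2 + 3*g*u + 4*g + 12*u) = g + 3*u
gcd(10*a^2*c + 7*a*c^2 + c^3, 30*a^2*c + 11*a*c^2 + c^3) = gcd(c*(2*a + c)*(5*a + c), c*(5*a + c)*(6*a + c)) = 5*a*c + c^2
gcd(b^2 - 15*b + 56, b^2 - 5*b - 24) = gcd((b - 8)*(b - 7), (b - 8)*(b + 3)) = b - 8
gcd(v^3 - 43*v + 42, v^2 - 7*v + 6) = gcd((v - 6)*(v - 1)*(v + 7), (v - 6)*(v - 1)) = v^2 - 7*v + 6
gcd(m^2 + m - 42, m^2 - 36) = m - 6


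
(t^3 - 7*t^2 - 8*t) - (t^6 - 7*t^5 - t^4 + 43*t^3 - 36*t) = -t^6 + 7*t^5 + t^4 - 42*t^3 - 7*t^2 + 28*t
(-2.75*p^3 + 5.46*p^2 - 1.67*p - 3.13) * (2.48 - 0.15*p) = 0.4125*p^4 - 7.639*p^3 + 13.7913*p^2 - 3.6721*p - 7.7624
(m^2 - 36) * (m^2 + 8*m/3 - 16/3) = m^4 + 8*m^3/3 - 124*m^2/3 - 96*m + 192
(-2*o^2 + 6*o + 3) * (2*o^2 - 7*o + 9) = -4*o^4 + 26*o^3 - 54*o^2 + 33*o + 27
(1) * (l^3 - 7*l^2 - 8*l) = l^3 - 7*l^2 - 8*l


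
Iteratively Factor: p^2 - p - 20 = (p - 5)*(p + 4)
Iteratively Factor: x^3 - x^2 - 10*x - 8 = (x + 1)*(x^2 - 2*x - 8) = (x - 4)*(x + 1)*(x + 2)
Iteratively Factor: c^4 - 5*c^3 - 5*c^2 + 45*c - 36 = (c - 3)*(c^3 - 2*c^2 - 11*c + 12) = (c - 3)*(c - 1)*(c^2 - c - 12) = (c - 3)*(c - 1)*(c + 3)*(c - 4)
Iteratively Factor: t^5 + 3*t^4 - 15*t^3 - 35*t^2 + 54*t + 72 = (t + 1)*(t^4 + 2*t^3 - 17*t^2 - 18*t + 72) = (t - 2)*(t + 1)*(t^3 + 4*t^2 - 9*t - 36) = (t - 2)*(t + 1)*(t + 3)*(t^2 + t - 12) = (t - 2)*(t + 1)*(t + 3)*(t + 4)*(t - 3)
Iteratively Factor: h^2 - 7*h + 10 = (h - 5)*(h - 2)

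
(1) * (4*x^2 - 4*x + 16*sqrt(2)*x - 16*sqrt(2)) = 4*x^2 - 4*x + 16*sqrt(2)*x - 16*sqrt(2)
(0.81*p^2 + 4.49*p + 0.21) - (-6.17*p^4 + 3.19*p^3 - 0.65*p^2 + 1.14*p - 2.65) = 6.17*p^4 - 3.19*p^3 + 1.46*p^2 + 3.35*p + 2.86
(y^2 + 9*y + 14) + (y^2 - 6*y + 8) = 2*y^2 + 3*y + 22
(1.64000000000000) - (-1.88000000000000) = 3.52000000000000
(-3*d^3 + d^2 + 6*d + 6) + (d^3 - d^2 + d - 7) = -2*d^3 + 7*d - 1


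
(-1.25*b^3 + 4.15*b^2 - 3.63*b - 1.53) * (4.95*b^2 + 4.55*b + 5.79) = -6.1875*b^5 + 14.855*b^4 - 6.3235*b^3 - 0.0614999999999997*b^2 - 27.9792*b - 8.8587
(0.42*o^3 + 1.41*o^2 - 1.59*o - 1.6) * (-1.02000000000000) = -0.4284*o^3 - 1.4382*o^2 + 1.6218*o + 1.632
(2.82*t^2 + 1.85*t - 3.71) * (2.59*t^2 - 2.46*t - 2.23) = 7.3038*t^4 - 2.1457*t^3 - 20.4485*t^2 + 5.0011*t + 8.2733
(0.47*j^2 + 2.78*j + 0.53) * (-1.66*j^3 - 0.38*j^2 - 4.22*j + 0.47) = -0.7802*j^5 - 4.7934*j^4 - 3.9196*j^3 - 11.7121*j^2 - 0.93*j + 0.2491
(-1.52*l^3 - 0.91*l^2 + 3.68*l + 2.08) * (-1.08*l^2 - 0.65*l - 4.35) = 1.6416*l^5 + 1.9708*l^4 + 3.2291*l^3 - 0.679900000000001*l^2 - 17.36*l - 9.048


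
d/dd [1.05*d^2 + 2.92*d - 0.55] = 2.1*d + 2.92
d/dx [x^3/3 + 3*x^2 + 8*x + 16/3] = x^2 + 6*x + 8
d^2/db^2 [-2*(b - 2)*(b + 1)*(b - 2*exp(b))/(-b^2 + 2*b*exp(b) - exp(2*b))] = 4*(-2*b^3*exp(2*b) - b^2*exp(3*b) + 4*b^2*exp(2*b) + 5*b*exp(3*b) - b*exp(2*b) - 2*b - 2*exp(3*b) - 9*exp(2*b) + 8*exp(b))/(b^4 - 4*b^3*exp(b) + 6*b^2*exp(2*b) - 4*b*exp(3*b) + exp(4*b))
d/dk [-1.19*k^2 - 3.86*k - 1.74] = -2.38*k - 3.86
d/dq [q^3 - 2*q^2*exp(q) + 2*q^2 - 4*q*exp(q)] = -2*q^2*exp(q) + 3*q^2 - 8*q*exp(q) + 4*q - 4*exp(q)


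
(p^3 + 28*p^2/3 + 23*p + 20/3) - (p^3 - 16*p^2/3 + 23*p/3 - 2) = 44*p^2/3 + 46*p/3 + 26/3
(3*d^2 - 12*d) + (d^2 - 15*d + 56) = 4*d^2 - 27*d + 56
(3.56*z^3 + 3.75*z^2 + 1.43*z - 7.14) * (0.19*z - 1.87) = 0.6764*z^4 - 5.9447*z^3 - 6.7408*z^2 - 4.0307*z + 13.3518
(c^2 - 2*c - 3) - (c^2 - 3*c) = c - 3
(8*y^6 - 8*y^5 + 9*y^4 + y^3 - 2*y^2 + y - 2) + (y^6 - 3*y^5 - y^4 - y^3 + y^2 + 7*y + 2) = 9*y^6 - 11*y^5 + 8*y^4 - y^2 + 8*y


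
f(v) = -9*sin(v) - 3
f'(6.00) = -8.64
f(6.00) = -0.49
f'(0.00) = -9.00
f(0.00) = -3.00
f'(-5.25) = -4.61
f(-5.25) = -10.73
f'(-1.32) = -2.23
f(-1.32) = 5.72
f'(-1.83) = 2.31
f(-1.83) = 5.70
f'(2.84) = 8.59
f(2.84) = -5.67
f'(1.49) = -0.73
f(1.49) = -11.97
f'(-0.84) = -6.01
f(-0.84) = 3.70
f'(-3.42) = 8.65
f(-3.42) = -5.47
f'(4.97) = -2.29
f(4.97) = 5.70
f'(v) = -9*cos(v)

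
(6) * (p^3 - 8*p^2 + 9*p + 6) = 6*p^3 - 48*p^2 + 54*p + 36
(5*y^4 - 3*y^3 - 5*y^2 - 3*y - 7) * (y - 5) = 5*y^5 - 28*y^4 + 10*y^3 + 22*y^2 + 8*y + 35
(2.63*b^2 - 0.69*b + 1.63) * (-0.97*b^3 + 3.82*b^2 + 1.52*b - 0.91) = -2.5511*b^5 + 10.7159*b^4 - 0.2193*b^3 + 2.7845*b^2 + 3.1055*b - 1.4833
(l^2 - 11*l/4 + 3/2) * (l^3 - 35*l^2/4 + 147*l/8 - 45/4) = l^5 - 23*l^4/2 + 703*l^3/16 - 2397*l^2/32 + 117*l/2 - 135/8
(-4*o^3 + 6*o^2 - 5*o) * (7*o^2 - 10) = -28*o^5 + 42*o^4 + 5*o^3 - 60*o^2 + 50*o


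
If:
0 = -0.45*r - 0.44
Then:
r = -0.98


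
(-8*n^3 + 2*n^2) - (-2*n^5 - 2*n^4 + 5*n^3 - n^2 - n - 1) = 2*n^5 + 2*n^4 - 13*n^3 + 3*n^2 + n + 1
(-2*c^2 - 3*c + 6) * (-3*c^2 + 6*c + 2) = 6*c^4 - 3*c^3 - 40*c^2 + 30*c + 12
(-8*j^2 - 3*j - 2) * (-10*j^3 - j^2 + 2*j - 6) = 80*j^5 + 38*j^4 + 7*j^3 + 44*j^2 + 14*j + 12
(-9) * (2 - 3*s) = 27*s - 18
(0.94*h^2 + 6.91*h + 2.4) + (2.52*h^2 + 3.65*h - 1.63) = 3.46*h^2 + 10.56*h + 0.77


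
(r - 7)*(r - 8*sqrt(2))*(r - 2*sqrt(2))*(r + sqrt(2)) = r^4 - 9*sqrt(2)*r^3 - 7*r^3 + 12*r^2 + 63*sqrt(2)*r^2 - 84*r + 32*sqrt(2)*r - 224*sqrt(2)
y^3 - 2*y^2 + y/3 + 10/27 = (y - 5/3)*(y - 2/3)*(y + 1/3)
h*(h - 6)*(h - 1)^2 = h^4 - 8*h^3 + 13*h^2 - 6*h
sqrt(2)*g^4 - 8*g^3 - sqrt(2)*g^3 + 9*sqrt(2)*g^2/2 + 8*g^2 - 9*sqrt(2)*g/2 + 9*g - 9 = (g - 1)*(g - 3*sqrt(2))*(g - 3*sqrt(2)/2)*(sqrt(2)*g + 1)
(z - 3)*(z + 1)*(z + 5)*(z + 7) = z^4 + 10*z^3 + 8*z^2 - 106*z - 105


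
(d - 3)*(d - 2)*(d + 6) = d^3 + d^2 - 24*d + 36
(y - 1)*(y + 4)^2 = y^3 + 7*y^2 + 8*y - 16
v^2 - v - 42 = (v - 7)*(v + 6)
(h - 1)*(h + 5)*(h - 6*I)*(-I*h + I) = -I*h^4 - 6*h^3 - 3*I*h^3 - 18*h^2 + 9*I*h^2 + 54*h - 5*I*h - 30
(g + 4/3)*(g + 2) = g^2 + 10*g/3 + 8/3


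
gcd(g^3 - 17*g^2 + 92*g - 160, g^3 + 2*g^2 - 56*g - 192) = g - 8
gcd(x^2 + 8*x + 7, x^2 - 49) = x + 7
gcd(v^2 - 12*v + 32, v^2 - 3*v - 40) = v - 8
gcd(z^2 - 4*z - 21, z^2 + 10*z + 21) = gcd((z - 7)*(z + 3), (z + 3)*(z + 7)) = z + 3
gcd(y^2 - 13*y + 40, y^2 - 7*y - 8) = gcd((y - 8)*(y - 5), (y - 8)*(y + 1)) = y - 8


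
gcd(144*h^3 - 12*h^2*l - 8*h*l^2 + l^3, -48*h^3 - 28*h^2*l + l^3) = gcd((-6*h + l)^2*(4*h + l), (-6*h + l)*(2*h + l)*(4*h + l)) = 24*h^2 + 2*h*l - l^2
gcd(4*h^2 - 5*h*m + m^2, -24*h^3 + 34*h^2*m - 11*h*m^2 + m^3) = 4*h^2 - 5*h*m + m^2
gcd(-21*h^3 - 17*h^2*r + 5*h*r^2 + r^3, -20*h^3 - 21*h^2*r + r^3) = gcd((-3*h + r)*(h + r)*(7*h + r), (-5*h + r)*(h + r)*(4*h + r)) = h + r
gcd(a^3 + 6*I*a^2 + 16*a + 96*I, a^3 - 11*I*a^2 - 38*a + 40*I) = a - 4*I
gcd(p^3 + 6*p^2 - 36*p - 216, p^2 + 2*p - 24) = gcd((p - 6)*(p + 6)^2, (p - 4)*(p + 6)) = p + 6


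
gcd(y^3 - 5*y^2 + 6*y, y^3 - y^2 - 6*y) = y^2 - 3*y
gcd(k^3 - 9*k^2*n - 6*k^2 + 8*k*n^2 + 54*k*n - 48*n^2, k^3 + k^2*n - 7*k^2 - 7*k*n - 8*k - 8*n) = 1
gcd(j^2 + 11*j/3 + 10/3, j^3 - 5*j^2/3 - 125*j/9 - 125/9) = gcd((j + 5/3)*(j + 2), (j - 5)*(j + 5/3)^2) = j + 5/3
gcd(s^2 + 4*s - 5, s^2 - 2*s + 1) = s - 1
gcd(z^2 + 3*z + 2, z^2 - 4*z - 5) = z + 1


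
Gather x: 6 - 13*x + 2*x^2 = 2*x^2 - 13*x + 6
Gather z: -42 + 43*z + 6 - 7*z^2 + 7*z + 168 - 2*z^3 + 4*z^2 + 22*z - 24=-2*z^3 - 3*z^2 + 72*z + 108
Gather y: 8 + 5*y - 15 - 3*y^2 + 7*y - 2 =-3*y^2 + 12*y - 9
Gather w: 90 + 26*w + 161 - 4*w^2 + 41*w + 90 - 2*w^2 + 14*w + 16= -6*w^2 + 81*w + 357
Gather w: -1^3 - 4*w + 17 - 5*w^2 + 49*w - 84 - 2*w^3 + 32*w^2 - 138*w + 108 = -2*w^3 + 27*w^2 - 93*w + 40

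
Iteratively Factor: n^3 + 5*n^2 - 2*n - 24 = (n - 2)*(n^2 + 7*n + 12) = (n - 2)*(n + 4)*(n + 3)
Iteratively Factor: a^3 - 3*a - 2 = (a + 1)*(a^2 - a - 2) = (a - 2)*(a + 1)*(a + 1)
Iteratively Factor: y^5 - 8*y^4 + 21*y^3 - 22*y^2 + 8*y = (y - 4)*(y^4 - 4*y^3 + 5*y^2 - 2*y) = (y - 4)*(y - 1)*(y^3 - 3*y^2 + 2*y) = (y - 4)*(y - 1)^2*(y^2 - 2*y) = (y - 4)*(y - 2)*(y - 1)^2*(y)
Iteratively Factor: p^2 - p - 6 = (p - 3)*(p + 2)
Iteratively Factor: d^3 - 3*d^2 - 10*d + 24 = (d + 3)*(d^2 - 6*d + 8) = (d - 2)*(d + 3)*(d - 4)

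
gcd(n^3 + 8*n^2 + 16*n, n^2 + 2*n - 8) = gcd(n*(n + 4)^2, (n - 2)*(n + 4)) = n + 4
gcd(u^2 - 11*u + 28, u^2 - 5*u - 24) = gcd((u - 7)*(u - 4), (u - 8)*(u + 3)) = 1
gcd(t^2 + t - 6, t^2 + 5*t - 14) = t - 2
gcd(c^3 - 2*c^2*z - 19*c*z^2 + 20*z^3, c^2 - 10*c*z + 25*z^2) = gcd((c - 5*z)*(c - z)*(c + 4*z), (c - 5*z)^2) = -c + 5*z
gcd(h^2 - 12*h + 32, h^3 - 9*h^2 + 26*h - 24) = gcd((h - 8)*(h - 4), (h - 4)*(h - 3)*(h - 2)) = h - 4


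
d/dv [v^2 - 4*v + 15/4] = 2*v - 4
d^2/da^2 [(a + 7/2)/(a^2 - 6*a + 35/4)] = 16*((5 - 6*a)*(4*a^2 - 24*a + 35) + 16*(a - 3)^2*(2*a + 7))/(4*a^2 - 24*a + 35)^3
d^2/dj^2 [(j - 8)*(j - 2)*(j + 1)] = 6*j - 18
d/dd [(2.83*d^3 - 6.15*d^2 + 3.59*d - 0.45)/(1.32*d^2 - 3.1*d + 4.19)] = (3.7356*d^4 - 17.546*d^3 + 49.8993*d^2 - 50.349*d + 13.6471)/(1.7424*d^4 - 8.184*d^3 + 20.6716*d^2 - 25.978*d + 17.5561)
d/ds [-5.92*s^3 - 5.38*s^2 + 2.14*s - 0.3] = -17.76*s^2 - 10.76*s + 2.14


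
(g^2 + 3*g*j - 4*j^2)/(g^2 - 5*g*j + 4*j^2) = (g + 4*j)/(g - 4*j)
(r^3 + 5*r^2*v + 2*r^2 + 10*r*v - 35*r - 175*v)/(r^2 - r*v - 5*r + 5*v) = (r^2 + 5*r*v + 7*r + 35*v)/(r - v)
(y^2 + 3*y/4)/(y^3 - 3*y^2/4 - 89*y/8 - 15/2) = 2*y/(2*y^2 - 3*y - 20)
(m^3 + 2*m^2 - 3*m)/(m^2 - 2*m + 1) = m*(m + 3)/(m - 1)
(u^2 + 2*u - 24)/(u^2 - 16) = (u + 6)/(u + 4)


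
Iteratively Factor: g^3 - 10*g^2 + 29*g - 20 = (g - 4)*(g^2 - 6*g + 5) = (g - 4)*(g - 1)*(g - 5)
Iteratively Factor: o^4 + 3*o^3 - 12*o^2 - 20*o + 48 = (o - 2)*(o^3 + 5*o^2 - 2*o - 24) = (o - 2)*(o + 4)*(o^2 + o - 6) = (o - 2)*(o + 3)*(o + 4)*(o - 2)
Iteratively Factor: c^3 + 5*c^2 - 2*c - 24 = (c + 3)*(c^2 + 2*c - 8) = (c + 3)*(c + 4)*(c - 2)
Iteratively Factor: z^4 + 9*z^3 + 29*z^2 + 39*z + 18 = (z + 3)*(z^3 + 6*z^2 + 11*z + 6) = (z + 3)^2*(z^2 + 3*z + 2) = (z + 2)*(z + 3)^2*(z + 1)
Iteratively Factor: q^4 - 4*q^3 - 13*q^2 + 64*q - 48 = (q - 3)*(q^3 - q^2 - 16*q + 16) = (q - 3)*(q - 1)*(q^2 - 16) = (q - 3)*(q - 1)*(q + 4)*(q - 4)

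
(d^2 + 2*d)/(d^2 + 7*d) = (d + 2)/(d + 7)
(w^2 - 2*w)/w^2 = (w - 2)/w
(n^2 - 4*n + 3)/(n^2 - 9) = (n - 1)/(n + 3)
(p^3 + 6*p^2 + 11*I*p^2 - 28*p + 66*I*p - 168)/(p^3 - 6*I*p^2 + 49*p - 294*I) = (p^2 + p*(6 + 4*I) + 24*I)/(p^2 - 13*I*p - 42)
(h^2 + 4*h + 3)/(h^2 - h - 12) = (h + 1)/(h - 4)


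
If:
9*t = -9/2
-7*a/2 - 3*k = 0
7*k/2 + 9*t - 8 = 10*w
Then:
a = -120*w/49 - 150/49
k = 20*w/7 + 25/7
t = -1/2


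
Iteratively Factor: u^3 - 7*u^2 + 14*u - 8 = (u - 4)*(u^2 - 3*u + 2) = (u - 4)*(u - 2)*(u - 1)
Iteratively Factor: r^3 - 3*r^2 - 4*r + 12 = (r - 3)*(r^2 - 4) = (r - 3)*(r + 2)*(r - 2)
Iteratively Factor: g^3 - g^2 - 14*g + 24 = (g - 2)*(g^2 + g - 12) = (g - 3)*(g - 2)*(g + 4)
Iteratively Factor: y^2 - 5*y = (y - 5)*(y)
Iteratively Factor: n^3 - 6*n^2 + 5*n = (n - 5)*(n^2 - n) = n*(n - 5)*(n - 1)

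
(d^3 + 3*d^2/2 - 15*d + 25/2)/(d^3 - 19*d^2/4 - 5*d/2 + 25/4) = 2*(2*d^2 + 5*d - 25)/(4*d^2 - 15*d - 25)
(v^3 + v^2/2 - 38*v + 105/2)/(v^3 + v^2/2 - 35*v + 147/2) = (2*v^2 - 13*v + 15)/(2*v^2 - 13*v + 21)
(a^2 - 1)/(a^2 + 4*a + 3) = (a - 1)/(a + 3)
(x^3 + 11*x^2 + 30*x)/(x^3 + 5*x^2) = (x + 6)/x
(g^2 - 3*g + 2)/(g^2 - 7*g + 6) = (g - 2)/(g - 6)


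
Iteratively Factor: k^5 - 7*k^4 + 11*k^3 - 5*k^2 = (k)*(k^4 - 7*k^3 + 11*k^2 - 5*k) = k^2*(k^3 - 7*k^2 + 11*k - 5) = k^2*(k - 5)*(k^2 - 2*k + 1) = k^2*(k - 5)*(k - 1)*(k - 1)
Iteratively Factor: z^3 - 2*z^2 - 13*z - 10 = (z - 5)*(z^2 + 3*z + 2) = (z - 5)*(z + 1)*(z + 2)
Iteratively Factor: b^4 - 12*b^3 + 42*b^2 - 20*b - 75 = (b - 5)*(b^3 - 7*b^2 + 7*b + 15) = (b - 5)*(b - 3)*(b^2 - 4*b - 5) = (b - 5)^2*(b - 3)*(b + 1)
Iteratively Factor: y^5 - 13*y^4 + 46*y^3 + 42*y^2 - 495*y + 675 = (y + 3)*(y^4 - 16*y^3 + 94*y^2 - 240*y + 225) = (y - 5)*(y + 3)*(y^3 - 11*y^2 + 39*y - 45) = (y - 5)*(y - 3)*(y + 3)*(y^2 - 8*y + 15) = (y - 5)*(y - 3)^2*(y + 3)*(y - 5)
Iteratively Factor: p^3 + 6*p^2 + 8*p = (p + 4)*(p^2 + 2*p) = (p + 2)*(p + 4)*(p)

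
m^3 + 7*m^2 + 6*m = m*(m + 1)*(m + 6)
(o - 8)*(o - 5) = o^2 - 13*o + 40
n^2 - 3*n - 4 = (n - 4)*(n + 1)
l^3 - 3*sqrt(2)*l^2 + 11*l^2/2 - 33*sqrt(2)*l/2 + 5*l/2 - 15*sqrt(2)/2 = (l + 1/2)*(l + 5)*(l - 3*sqrt(2))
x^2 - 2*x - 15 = (x - 5)*(x + 3)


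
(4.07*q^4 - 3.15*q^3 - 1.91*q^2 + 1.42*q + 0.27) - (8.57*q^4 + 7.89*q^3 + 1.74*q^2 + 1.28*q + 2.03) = -4.5*q^4 - 11.04*q^3 - 3.65*q^2 + 0.14*q - 1.76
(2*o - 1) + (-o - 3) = o - 4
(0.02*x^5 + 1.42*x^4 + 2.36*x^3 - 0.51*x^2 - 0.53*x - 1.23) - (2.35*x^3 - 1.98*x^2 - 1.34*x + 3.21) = 0.02*x^5 + 1.42*x^4 + 0.00999999999999979*x^3 + 1.47*x^2 + 0.81*x - 4.44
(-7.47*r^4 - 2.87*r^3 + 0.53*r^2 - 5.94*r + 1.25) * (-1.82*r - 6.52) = 13.5954*r^5 + 53.9278*r^4 + 17.7478*r^3 + 7.3552*r^2 + 36.4538*r - 8.15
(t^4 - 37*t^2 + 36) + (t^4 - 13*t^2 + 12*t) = 2*t^4 - 50*t^2 + 12*t + 36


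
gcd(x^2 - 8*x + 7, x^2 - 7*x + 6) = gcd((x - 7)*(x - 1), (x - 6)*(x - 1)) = x - 1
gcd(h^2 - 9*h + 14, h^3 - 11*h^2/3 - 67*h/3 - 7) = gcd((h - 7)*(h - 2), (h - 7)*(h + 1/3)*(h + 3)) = h - 7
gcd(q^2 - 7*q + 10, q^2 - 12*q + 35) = q - 5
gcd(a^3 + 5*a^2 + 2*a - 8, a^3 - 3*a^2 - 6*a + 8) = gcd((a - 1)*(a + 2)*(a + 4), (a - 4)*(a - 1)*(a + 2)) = a^2 + a - 2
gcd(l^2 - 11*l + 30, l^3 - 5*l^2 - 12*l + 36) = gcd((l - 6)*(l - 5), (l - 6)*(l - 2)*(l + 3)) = l - 6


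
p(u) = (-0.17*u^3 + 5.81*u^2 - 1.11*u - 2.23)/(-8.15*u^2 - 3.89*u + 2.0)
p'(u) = (16.3*u + 3.89)*(-0.17*u^3 + 5.81*u^2 - 1.11*u - 2.23)/(-8.15*u^2 - 3.89*u + 2.0)^2 + (-0.51*u^2 + 11.62*u - 1.11)/(-8.15*u^2 - 3.89*u + 2.0) = (1.3855*u^4 + 1.32260000000001*u^3 - 32.6674*u^2 - 13.109*u - 10.8947)/(66.4225*u^4 + 63.407*u^3 - 17.4679*u^2 - 15.56*u + 4.0)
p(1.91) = -0.45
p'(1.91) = -0.10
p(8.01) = -0.50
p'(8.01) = 0.01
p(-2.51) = -1.01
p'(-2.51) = -0.10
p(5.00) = -0.53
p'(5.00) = 0.00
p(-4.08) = -0.94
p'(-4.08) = -0.01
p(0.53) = 0.52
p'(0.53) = -4.83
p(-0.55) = 0.10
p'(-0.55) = -4.87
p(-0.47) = -0.20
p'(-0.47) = -2.92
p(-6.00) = -0.93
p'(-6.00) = 0.01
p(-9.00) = -0.97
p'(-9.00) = 0.01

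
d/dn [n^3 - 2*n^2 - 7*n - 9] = 3*n^2 - 4*n - 7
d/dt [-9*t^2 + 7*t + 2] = 7 - 18*t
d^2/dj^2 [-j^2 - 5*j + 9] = -2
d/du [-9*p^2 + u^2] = 2*u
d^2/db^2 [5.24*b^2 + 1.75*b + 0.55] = 10.4800000000000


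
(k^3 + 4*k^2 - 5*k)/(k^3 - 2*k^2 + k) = (k + 5)/(k - 1)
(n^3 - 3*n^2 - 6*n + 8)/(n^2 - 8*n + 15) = (n^3 - 3*n^2 - 6*n + 8)/(n^2 - 8*n + 15)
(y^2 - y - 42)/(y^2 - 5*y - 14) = (y + 6)/(y + 2)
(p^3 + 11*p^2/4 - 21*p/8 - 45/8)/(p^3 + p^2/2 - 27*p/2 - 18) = (8*p^2 - 2*p - 15)/(4*(2*p^2 - 5*p - 12))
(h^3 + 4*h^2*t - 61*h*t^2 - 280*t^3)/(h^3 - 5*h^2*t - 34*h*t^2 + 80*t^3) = (-h - 7*t)/(-h + 2*t)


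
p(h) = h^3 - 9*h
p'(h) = 3*h^2 - 9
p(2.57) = -6.16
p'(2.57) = 10.81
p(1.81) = -10.36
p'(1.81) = 0.83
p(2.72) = -4.36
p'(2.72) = 13.20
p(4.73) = 63.25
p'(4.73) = 58.12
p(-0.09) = 0.81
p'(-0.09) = -8.98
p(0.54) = -4.70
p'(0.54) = -8.13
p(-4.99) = -79.34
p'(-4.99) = 65.70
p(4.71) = 62.10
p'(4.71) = 57.55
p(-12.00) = -1620.00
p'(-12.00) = 423.00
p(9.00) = 648.00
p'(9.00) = 234.00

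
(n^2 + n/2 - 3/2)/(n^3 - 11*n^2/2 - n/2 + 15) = (n - 1)/(n^2 - 7*n + 10)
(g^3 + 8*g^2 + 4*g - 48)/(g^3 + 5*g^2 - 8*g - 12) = (g + 4)/(g + 1)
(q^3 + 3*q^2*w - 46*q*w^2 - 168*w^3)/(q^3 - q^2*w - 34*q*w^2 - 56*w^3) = (q + 6*w)/(q + 2*w)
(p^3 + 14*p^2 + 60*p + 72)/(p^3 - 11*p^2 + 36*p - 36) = (p^3 + 14*p^2 + 60*p + 72)/(p^3 - 11*p^2 + 36*p - 36)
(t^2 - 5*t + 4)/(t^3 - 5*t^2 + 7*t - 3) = (t - 4)/(t^2 - 4*t + 3)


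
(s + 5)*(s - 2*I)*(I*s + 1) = I*s^3 + 3*s^2 + 5*I*s^2 + 15*s - 2*I*s - 10*I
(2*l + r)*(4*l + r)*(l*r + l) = 8*l^3*r + 8*l^3 + 6*l^2*r^2 + 6*l^2*r + l*r^3 + l*r^2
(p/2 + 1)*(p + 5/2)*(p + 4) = p^3/2 + 17*p^2/4 + 23*p/2 + 10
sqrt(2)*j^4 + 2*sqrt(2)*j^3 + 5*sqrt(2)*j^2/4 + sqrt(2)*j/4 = j*(j + 1/2)*(j + 1)*(sqrt(2)*j + sqrt(2)/2)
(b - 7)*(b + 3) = b^2 - 4*b - 21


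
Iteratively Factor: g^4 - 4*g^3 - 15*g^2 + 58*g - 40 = (g + 4)*(g^3 - 8*g^2 + 17*g - 10) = (g - 5)*(g + 4)*(g^2 - 3*g + 2) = (g - 5)*(g - 1)*(g + 4)*(g - 2)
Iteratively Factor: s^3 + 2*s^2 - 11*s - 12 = (s + 1)*(s^2 + s - 12) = (s + 1)*(s + 4)*(s - 3)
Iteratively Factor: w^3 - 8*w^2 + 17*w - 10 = (w - 5)*(w^2 - 3*w + 2) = (w - 5)*(w - 1)*(w - 2)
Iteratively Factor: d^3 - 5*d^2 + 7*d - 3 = (d - 1)*(d^2 - 4*d + 3) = (d - 3)*(d - 1)*(d - 1)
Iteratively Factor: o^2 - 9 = (o - 3)*(o + 3)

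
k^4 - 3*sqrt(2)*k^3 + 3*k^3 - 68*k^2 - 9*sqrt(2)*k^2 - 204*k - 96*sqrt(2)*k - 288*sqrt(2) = (k + 3)*(k - 8*sqrt(2))*(k + 2*sqrt(2))*(k + 3*sqrt(2))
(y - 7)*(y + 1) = y^2 - 6*y - 7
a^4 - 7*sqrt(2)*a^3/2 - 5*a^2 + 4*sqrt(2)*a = a*(a - 4*sqrt(2))*(a - sqrt(2)/2)*(a + sqrt(2))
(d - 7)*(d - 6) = d^2 - 13*d + 42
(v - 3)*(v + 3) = v^2 - 9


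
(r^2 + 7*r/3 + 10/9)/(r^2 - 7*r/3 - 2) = (r + 5/3)/(r - 3)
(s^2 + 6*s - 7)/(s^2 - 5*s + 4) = (s + 7)/(s - 4)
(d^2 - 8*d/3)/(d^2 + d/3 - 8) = d/(d + 3)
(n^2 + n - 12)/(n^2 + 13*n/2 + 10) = 2*(n - 3)/(2*n + 5)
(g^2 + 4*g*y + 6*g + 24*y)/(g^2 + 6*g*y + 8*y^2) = (g + 6)/(g + 2*y)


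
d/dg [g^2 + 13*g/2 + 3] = 2*g + 13/2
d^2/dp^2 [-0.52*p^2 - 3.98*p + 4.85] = -1.04000000000000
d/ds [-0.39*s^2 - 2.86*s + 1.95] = -0.78*s - 2.86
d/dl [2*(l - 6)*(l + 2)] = 4*l - 8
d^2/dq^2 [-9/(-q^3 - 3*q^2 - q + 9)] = 18*(-3*(q + 1)*(q^3 + 3*q^2 + q - 9) + (3*q^2 + 6*q + 1)^2)/(q^3 + 3*q^2 + q - 9)^3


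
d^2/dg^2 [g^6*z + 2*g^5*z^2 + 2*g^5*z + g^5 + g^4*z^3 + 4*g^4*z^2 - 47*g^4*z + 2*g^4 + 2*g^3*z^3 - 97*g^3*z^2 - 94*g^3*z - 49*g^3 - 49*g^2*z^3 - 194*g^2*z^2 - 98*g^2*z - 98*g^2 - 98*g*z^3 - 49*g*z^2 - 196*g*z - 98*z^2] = 30*g^4*z + 40*g^3*z^2 + 40*g^3*z + 20*g^3 + 12*g^2*z^3 + 48*g^2*z^2 - 564*g^2*z + 24*g^2 + 12*g*z^3 - 582*g*z^2 - 564*g*z - 294*g - 98*z^3 - 388*z^2 - 196*z - 196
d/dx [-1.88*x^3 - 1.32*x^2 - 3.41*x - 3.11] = -5.64*x^2 - 2.64*x - 3.41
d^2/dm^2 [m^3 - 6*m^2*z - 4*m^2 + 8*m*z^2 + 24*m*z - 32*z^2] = 6*m - 12*z - 8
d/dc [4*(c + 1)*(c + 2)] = 8*c + 12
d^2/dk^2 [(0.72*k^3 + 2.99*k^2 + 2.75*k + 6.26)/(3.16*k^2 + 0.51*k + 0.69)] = (-7.105427357601e-15*k^5 + 2.8421709430404e-14*k^4 + 42.5182*k^3 + 337.462968*k^2 + 26.611848*k - 23.130528)/(31.554496*k^6 + 15.277968*k^5 + 23.13594*k^4 + 6.804675*k^3 + 5.051835*k^2 + 0.728433*k + 0.328509)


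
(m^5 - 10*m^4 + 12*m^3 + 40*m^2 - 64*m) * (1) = m^5 - 10*m^4 + 12*m^3 + 40*m^2 - 64*m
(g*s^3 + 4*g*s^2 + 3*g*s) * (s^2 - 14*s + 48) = g*s^5 - 10*g*s^4 - 5*g*s^3 + 150*g*s^2 + 144*g*s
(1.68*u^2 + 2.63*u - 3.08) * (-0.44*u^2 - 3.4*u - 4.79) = -0.7392*u^4 - 6.8692*u^3 - 15.634*u^2 - 2.1257*u + 14.7532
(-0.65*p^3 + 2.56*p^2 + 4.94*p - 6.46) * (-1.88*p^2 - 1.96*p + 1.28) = 1.222*p^5 - 3.5388*p^4 - 15.1368*p^3 + 5.7392*p^2 + 18.9848*p - 8.2688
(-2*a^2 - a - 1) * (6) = -12*a^2 - 6*a - 6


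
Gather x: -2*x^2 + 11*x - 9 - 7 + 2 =-2*x^2 + 11*x - 14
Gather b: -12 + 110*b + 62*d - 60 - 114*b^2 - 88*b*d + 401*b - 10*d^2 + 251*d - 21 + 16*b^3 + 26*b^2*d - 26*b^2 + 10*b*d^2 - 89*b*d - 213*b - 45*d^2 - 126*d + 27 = 16*b^3 + b^2*(26*d - 140) + b*(10*d^2 - 177*d + 298) - 55*d^2 + 187*d - 66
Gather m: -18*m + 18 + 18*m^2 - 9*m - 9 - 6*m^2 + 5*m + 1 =12*m^2 - 22*m + 10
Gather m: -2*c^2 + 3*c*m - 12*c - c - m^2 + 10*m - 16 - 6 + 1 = -2*c^2 - 13*c - m^2 + m*(3*c + 10) - 21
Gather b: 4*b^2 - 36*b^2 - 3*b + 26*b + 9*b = -32*b^2 + 32*b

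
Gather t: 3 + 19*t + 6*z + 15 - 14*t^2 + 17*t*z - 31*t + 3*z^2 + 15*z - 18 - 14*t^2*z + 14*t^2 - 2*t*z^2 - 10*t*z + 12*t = -14*t^2*z + t*(-2*z^2 + 7*z) + 3*z^2 + 21*z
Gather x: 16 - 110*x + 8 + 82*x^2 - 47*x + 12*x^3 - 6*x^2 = 12*x^3 + 76*x^2 - 157*x + 24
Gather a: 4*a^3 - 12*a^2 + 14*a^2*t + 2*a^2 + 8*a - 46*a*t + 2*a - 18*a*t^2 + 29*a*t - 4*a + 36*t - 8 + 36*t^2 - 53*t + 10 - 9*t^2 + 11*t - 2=4*a^3 + a^2*(14*t - 10) + a*(-18*t^2 - 17*t + 6) + 27*t^2 - 6*t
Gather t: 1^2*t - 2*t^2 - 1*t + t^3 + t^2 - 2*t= t^3 - t^2 - 2*t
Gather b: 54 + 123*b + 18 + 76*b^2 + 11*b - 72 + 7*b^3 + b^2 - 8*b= 7*b^3 + 77*b^2 + 126*b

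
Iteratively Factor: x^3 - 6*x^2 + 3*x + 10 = (x - 2)*(x^2 - 4*x - 5) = (x - 5)*(x - 2)*(x + 1)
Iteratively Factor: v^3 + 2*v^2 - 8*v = (v + 4)*(v^2 - 2*v) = v*(v + 4)*(v - 2)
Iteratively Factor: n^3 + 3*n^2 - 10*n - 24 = (n + 4)*(n^2 - n - 6) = (n - 3)*(n + 4)*(n + 2)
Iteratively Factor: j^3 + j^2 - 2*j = (j)*(j^2 + j - 2) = j*(j + 2)*(j - 1)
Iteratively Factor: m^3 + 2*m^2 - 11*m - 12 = (m + 4)*(m^2 - 2*m - 3) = (m - 3)*(m + 4)*(m + 1)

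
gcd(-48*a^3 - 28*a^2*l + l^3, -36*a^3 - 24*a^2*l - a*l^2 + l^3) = 12*a^2 + 4*a*l - l^2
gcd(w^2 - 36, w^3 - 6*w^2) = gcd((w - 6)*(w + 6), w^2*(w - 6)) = w - 6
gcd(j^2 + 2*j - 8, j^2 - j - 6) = 1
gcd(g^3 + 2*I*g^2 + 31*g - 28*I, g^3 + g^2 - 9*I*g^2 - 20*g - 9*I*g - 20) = g - 4*I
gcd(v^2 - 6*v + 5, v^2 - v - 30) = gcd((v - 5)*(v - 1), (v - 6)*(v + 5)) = 1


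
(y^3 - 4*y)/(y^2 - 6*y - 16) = y*(y - 2)/(y - 8)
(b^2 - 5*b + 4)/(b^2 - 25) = (b^2 - 5*b + 4)/(b^2 - 25)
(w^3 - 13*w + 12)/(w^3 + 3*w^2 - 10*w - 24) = (w - 1)/(w + 2)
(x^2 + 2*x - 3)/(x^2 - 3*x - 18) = (x - 1)/(x - 6)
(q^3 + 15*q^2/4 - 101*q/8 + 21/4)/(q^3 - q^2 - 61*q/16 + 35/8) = 2*(2*q^2 + 11*q - 6)/(4*q^2 + 3*q - 10)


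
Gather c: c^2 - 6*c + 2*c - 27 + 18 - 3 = c^2 - 4*c - 12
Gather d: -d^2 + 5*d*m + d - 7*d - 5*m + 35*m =-d^2 + d*(5*m - 6) + 30*m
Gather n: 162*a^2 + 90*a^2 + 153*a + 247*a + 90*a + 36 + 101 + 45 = 252*a^2 + 490*a + 182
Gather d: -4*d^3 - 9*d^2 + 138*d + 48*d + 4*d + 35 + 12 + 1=-4*d^3 - 9*d^2 + 190*d + 48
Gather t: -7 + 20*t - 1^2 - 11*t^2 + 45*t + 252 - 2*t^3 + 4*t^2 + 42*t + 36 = -2*t^3 - 7*t^2 + 107*t + 280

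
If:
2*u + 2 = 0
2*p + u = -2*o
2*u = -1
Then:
No Solution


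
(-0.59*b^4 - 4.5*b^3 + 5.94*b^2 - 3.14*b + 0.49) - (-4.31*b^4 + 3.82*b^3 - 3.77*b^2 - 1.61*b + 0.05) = 3.72*b^4 - 8.32*b^3 + 9.71*b^2 - 1.53*b + 0.44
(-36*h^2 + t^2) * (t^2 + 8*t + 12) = -36*h^2*t^2 - 288*h^2*t - 432*h^2 + t^4 + 8*t^3 + 12*t^2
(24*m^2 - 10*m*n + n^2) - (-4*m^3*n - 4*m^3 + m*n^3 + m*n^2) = 4*m^3*n + 4*m^3 + 24*m^2 - m*n^3 - m*n^2 - 10*m*n + n^2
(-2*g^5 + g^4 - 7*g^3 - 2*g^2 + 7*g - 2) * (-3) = 6*g^5 - 3*g^4 + 21*g^3 + 6*g^2 - 21*g + 6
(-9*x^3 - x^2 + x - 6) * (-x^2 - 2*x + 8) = 9*x^5 + 19*x^4 - 71*x^3 - 4*x^2 + 20*x - 48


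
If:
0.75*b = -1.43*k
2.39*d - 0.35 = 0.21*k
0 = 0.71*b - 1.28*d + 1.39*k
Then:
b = 4.69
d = -0.07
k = -2.46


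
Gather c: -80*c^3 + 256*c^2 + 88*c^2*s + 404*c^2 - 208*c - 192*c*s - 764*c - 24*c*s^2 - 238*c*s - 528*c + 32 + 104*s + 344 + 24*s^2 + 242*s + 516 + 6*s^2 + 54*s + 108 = -80*c^3 + c^2*(88*s + 660) + c*(-24*s^2 - 430*s - 1500) + 30*s^2 + 400*s + 1000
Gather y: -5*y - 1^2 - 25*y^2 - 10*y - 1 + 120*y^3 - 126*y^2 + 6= 120*y^3 - 151*y^2 - 15*y + 4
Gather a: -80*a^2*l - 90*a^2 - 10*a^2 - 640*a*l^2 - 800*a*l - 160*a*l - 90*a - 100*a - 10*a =a^2*(-80*l - 100) + a*(-640*l^2 - 960*l - 200)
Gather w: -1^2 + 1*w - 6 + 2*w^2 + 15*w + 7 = 2*w^2 + 16*w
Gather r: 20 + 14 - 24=10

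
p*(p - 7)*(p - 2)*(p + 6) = p^4 - 3*p^3 - 40*p^2 + 84*p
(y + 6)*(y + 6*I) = y^2 + 6*y + 6*I*y + 36*I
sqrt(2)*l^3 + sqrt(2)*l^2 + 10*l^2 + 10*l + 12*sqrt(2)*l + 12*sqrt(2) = (l + 2*sqrt(2))*(l + 3*sqrt(2))*(sqrt(2)*l + sqrt(2))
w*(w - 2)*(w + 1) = w^3 - w^2 - 2*w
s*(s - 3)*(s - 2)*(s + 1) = s^4 - 4*s^3 + s^2 + 6*s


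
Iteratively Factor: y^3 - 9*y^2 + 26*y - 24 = (y - 3)*(y^2 - 6*y + 8) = (y - 3)*(y - 2)*(y - 4)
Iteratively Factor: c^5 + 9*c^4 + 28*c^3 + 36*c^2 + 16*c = (c + 4)*(c^4 + 5*c^3 + 8*c^2 + 4*c) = (c + 2)*(c + 4)*(c^3 + 3*c^2 + 2*c) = c*(c + 2)*(c + 4)*(c^2 + 3*c + 2) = c*(c + 1)*(c + 2)*(c + 4)*(c + 2)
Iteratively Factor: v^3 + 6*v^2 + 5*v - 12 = (v - 1)*(v^2 + 7*v + 12) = (v - 1)*(v + 3)*(v + 4)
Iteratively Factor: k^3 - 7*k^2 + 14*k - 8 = (k - 4)*(k^2 - 3*k + 2) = (k - 4)*(k - 1)*(k - 2)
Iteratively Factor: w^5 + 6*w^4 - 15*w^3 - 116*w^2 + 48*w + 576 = (w + 4)*(w^4 + 2*w^3 - 23*w^2 - 24*w + 144) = (w + 4)^2*(w^3 - 2*w^2 - 15*w + 36) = (w - 3)*(w + 4)^2*(w^2 + w - 12) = (w - 3)*(w + 4)^3*(w - 3)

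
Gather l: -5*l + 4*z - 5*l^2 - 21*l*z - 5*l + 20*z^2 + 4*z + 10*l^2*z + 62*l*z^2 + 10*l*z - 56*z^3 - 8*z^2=l^2*(10*z - 5) + l*(62*z^2 - 11*z - 10) - 56*z^3 + 12*z^2 + 8*z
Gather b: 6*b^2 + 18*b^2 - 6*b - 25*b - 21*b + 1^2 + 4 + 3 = 24*b^2 - 52*b + 8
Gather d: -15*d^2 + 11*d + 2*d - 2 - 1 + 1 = -15*d^2 + 13*d - 2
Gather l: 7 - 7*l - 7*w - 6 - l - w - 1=-8*l - 8*w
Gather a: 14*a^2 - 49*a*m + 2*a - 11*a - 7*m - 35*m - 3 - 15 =14*a^2 + a*(-49*m - 9) - 42*m - 18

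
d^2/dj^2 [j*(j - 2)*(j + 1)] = 6*j - 2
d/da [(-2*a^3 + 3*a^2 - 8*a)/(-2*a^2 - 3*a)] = (4*a^2 + 12*a - 25)/(4*a^2 + 12*a + 9)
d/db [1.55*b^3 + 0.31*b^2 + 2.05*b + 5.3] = 4.65*b^2 + 0.62*b + 2.05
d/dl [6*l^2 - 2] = 12*l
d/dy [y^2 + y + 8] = 2*y + 1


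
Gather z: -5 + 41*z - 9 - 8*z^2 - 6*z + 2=-8*z^2 + 35*z - 12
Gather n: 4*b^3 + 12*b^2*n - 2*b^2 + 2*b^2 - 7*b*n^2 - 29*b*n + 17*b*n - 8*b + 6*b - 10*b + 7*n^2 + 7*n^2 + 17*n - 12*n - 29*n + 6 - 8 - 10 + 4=4*b^3 - 12*b + n^2*(14 - 7*b) + n*(12*b^2 - 12*b - 24) - 8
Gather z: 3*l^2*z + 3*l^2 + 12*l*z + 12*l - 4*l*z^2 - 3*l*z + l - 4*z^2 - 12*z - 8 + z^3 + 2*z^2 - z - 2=3*l^2 + 13*l + z^3 + z^2*(-4*l - 2) + z*(3*l^2 + 9*l - 13) - 10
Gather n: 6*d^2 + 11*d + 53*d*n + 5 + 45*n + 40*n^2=6*d^2 + 11*d + 40*n^2 + n*(53*d + 45) + 5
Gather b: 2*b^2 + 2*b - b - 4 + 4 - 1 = 2*b^2 + b - 1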